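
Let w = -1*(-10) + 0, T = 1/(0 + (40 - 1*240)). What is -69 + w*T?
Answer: -1381/20 ≈ -69.050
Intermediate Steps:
T = -1/200 (T = 1/(0 + (40 - 240)) = 1/(0 - 200) = 1/(-200) = -1/200 ≈ -0.0050000)
w = 10 (w = 10 + 0 = 10)
-69 + w*T = -69 + 10*(-1/200) = -69 - 1/20 = -1381/20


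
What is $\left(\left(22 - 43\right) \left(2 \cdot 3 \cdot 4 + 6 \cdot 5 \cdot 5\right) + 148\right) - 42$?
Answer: $-3548$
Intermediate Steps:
$\left(\left(22 - 43\right) \left(2 \cdot 3 \cdot 4 + 6 \cdot 5 \cdot 5\right) + 148\right) - 42 = \left(- 21 \left(6 \cdot 4 + 30 \cdot 5\right) + 148\right) - 42 = \left(- 21 \left(24 + 150\right) + 148\right) - 42 = \left(\left(-21\right) 174 + 148\right) - 42 = \left(-3654 + 148\right) - 42 = -3506 - 42 = -3548$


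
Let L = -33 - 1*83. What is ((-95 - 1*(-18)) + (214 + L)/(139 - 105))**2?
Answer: 1587600/289 ≈ 5493.4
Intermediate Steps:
L = -116 (L = -33 - 83 = -116)
((-95 - 1*(-18)) + (214 + L)/(139 - 105))**2 = ((-95 - 1*(-18)) + (214 - 116)/(139 - 105))**2 = ((-95 + 18) + 98/34)**2 = (-77 + 98*(1/34))**2 = (-77 + 49/17)**2 = (-1260/17)**2 = 1587600/289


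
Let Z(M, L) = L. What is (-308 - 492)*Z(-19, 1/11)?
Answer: -800/11 ≈ -72.727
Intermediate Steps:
(-308 - 492)*Z(-19, 1/11) = (-308 - 492)/11 = -800*1/11 = -800/11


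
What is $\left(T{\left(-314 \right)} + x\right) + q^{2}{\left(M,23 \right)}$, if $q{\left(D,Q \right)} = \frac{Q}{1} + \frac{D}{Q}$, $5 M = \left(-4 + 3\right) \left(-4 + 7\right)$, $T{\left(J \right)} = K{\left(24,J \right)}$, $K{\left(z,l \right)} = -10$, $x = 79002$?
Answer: $\frac{1051649364}{13225} \approx 79520.0$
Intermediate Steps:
$T{\left(J \right)} = -10$
$M = - \frac{3}{5}$ ($M = \frac{\left(-4 + 3\right) \left(-4 + 7\right)}{5} = \frac{\left(-1\right) 3}{5} = \frac{1}{5} \left(-3\right) = - \frac{3}{5} \approx -0.6$)
$q{\left(D,Q \right)} = Q + \frac{D}{Q}$ ($q{\left(D,Q \right)} = Q 1 + \frac{D}{Q} = Q + \frac{D}{Q}$)
$\left(T{\left(-314 \right)} + x\right) + q^{2}{\left(M,23 \right)} = \left(-10 + 79002\right) + \left(23 - \frac{3}{5 \cdot 23}\right)^{2} = 78992 + \left(23 - \frac{3}{115}\right)^{2} = 78992 + \left(\frac{2642}{115}\right)^{2} = 78992 + \frac{6980164}{13225} = \frac{1051649364}{13225}$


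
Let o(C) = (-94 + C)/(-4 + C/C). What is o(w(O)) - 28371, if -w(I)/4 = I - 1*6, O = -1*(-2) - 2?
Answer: -85043/3 ≈ -28348.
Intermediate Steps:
O = 0 (O = 2 - 2 = 0)
w(I) = 24 - 4*I (w(I) = -4*(I - 1*6) = -4*(I - 6) = -4*(-6 + I) = 24 - 4*I)
o(C) = 94/3 - C/3 (o(C) = (-94 + C)/(-4 + 1) = (-94 + C)/(-3) = (-94 + C)*(-⅓) = 94/3 - C/3)
o(w(O)) - 28371 = (94/3 - (24 - 4*0)/3) - 28371 = (94/3 - (24 + 0)/3) - 28371 = (94/3 - ⅓*24) - 28371 = (94/3 - 8) - 28371 = 70/3 - 28371 = -85043/3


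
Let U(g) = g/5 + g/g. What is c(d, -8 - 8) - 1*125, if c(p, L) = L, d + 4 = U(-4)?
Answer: -141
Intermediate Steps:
U(g) = 1 + g/5 (U(g) = g*(⅕) + 1 = g/5 + 1 = 1 + g/5)
d = -19/5 (d = -4 + (1 + (⅕)*(-4)) = -4 + (1 - ⅘) = -4 + ⅕ = -19/5 ≈ -3.8000)
c(d, -8 - 8) - 1*125 = (-8 - 8) - 1*125 = -16 - 125 = -141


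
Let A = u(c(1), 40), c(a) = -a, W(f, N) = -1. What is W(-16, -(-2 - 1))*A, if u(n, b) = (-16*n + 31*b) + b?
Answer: -1296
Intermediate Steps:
u(n, b) = -16*n + 32*b
A = 1296 (A = -(-16) + 32*40 = -16*(-1) + 1280 = 16 + 1280 = 1296)
W(-16, -(-2 - 1))*A = -1*1296 = -1296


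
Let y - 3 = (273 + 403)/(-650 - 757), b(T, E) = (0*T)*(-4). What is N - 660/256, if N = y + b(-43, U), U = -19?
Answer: -5275/90048 ≈ -0.058580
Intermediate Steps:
b(T, E) = 0 (b(T, E) = 0*(-4) = 0)
y = 3545/1407 (y = 3 + (273 + 403)/(-650 - 757) = 3 + 676/(-1407) = 3 + 676*(-1/1407) = 3 - 676/1407 = 3545/1407 ≈ 2.5195)
N = 3545/1407 (N = 3545/1407 + 0 = 3545/1407 ≈ 2.5195)
N - 660/256 = 3545/1407 - 660/256 = 3545/1407 - 1*165/64 = 3545/1407 - 165/64 = -5275/90048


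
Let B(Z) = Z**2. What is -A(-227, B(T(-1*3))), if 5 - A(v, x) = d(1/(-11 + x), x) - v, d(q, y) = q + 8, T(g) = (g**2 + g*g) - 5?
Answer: 36341/158 ≈ 230.01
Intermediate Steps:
T(g) = -5 + 2*g**2 (T(g) = (g**2 + g**2) - 5 = 2*g**2 - 5 = -5 + 2*g**2)
d(q, y) = 8 + q
A(v, x) = -3 + v - 1/(-11 + x) (A(v, x) = 5 - ((8 + 1/(-11 + x)) - v) = 5 - (8 + 1/(-11 + x) - v) = 5 + (-8 + v - 1/(-11 + x)) = -3 + v - 1/(-11 + x))
-A(-227, B(T(-1*3))) = -(-1 + (-11 + (-5 + 2*(-1*3)**2)**2)*(-3 - 227))/(-11 + (-5 + 2*(-1*3)**2)**2) = -(-1 + (-11 + (-5 + 2*(-3)**2)**2)*(-230))/(-11 + (-5 + 2*(-3)**2)**2) = -(-1 + (-11 + (-5 + 2*9)**2)*(-230))/(-11 + (-5 + 2*9)**2) = -(-1 + (-11 + (-5 + 18)**2)*(-230))/(-11 + (-5 + 18)**2) = -(-1 + (-11 + 13**2)*(-230))/(-11 + 13**2) = -(-1 + (-11 + 169)*(-230))/(-11 + 169) = -(-1 + 158*(-230))/158 = -(-1 - 36340)/158 = -(-36341)/158 = -1*(-36341/158) = 36341/158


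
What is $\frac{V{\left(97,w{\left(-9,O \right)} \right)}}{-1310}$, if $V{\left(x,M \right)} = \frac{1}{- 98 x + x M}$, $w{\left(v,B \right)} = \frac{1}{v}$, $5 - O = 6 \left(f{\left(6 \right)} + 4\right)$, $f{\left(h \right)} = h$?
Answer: $\frac{9}{112202810} \approx 8.0212 \cdot 10^{-8}$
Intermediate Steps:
$O = -55$ ($O = 5 - 6 \left(6 + 4\right) = 5 - 6 \cdot 10 = 5 - 60 = -55$)
$V{\left(x,M \right)} = \frac{1}{- 98 x + M x}$
$\frac{V{\left(97,w{\left(-9,O \right)} \right)}}{-1310} = \frac{\frac{1}{97} \frac{1}{-98 + \frac{1}{-9}}}{-1310} = \frac{1}{97 \left(-98 - \frac{1}{9}\right)} \left(- \frac{1}{1310}\right) = \frac{1}{97 \left(- \frac{883}{9}\right)} \left(- \frac{1}{1310}\right) = \frac{1}{97} \left(- \frac{9}{883}\right) \left(- \frac{1}{1310}\right) = \left(- \frac{9}{85651}\right) \left(- \frac{1}{1310}\right) = \frac{9}{112202810}$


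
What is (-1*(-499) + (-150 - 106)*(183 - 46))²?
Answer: 1195292329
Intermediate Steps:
(-1*(-499) + (-150 - 106)*(183 - 46))² = (499 - 256*137)² = (499 - 35072)² = (-34573)² = 1195292329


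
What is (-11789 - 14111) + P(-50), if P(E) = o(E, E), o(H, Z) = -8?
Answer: -25908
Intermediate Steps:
P(E) = -8
(-11789 - 14111) + P(-50) = (-11789 - 14111) - 8 = -25900 - 8 = -25908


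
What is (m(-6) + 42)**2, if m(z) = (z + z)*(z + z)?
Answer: 34596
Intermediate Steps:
m(z) = 4*z**2 (m(z) = (2*z)*(2*z) = 4*z**2)
(m(-6) + 42)**2 = (4*(-6)**2 + 42)**2 = (4*36 + 42)**2 = (144 + 42)**2 = 186**2 = 34596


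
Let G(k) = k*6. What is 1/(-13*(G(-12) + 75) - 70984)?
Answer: -1/71023 ≈ -1.4080e-5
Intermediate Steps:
G(k) = 6*k
1/(-13*(G(-12) + 75) - 70984) = 1/(-13*(6*(-12) + 75) - 70984) = 1/(-13*(-72 + 75) - 70984) = 1/(-13*3 - 70984) = 1/(-39 - 70984) = 1/(-71023) = -1/71023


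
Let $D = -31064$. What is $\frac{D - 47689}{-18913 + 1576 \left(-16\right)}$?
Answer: $\frac{78753}{44129} \approx 1.7846$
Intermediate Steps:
$\frac{D - 47689}{-18913 + 1576 \left(-16\right)} = \frac{-31064 - 47689}{-18913 + 1576 \left(-16\right)} = - \frac{78753}{-18913 - 25216} = - \frac{78753}{-44129} = \left(-78753\right) \left(- \frac{1}{44129}\right) = \frac{78753}{44129}$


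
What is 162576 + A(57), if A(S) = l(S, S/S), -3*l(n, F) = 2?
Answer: 487726/3 ≈ 1.6258e+5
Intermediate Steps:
l(n, F) = -2/3 (l(n, F) = -1/3*2 = -2/3)
A(S) = -2/3
162576 + A(57) = 162576 - 2/3 = 487726/3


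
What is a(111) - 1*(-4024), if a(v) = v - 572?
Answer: 3563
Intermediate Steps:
a(v) = -572 + v
a(111) - 1*(-4024) = (-572 + 111) - 1*(-4024) = -461 + 4024 = 3563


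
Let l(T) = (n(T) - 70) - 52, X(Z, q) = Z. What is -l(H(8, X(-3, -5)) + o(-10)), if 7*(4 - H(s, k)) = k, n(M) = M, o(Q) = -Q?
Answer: 753/7 ≈ 107.57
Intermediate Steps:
H(s, k) = 4 - k/7
l(T) = -122 + T (l(T) = (T - 70) - 52 = (-70 + T) - 52 = -122 + T)
-l(H(8, X(-3, -5)) + o(-10)) = -(-122 + ((4 - ⅐*(-3)) - 1*(-10))) = -(-122 + ((4 + 3/7) + 10)) = -(-122 + (31/7 + 10)) = -(-122 + 101/7) = -1*(-753/7) = 753/7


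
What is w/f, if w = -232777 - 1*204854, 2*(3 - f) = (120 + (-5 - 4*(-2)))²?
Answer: 291754/5041 ≈ 57.876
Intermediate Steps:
f = -15123/2 (f = 3 - (120 + (-5 - 4*(-2)))²/2 = 3 - (120 + (-5 + 8))²/2 = 3 - (120 + 3)²/2 = 3 - ½*123² = 3 - ½*15129 = 3 - 15129/2 = -15123/2 ≈ -7561.5)
w = -437631 (w = -232777 - 204854 = -437631)
w/f = -437631/(-15123/2) = -437631*(-2/15123) = 291754/5041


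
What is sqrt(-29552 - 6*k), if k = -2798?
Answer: 2*I*sqrt(3191) ≈ 112.98*I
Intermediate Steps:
sqrt(-29552 - 6*k) = sqrt(-29552 - 6*(-2798)) = sqrt(-29552 + 16788) = sqrt(-12764) = 2*I*sqrt(3191)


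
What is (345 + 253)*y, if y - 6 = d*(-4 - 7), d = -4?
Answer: 29900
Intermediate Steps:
y = 50 (y = 6 - 4*(-4 - 7) = 6 - 4*(-11) = 6 + 44 = 50)
(345 + 253)*y = (345 + 253)*50 = 598*50 = 29900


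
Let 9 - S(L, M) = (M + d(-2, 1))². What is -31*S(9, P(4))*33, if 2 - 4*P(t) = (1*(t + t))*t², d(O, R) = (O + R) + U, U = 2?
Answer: 3769755/4 ≈ 9.4244e+5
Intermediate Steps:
d(O, R) = 2 + O + R (d(O, R) = (O + R) + 2 = 2 + O + R)
P(t) = ½ - t³/2 (P(t) = ½ - 1*(t + t)*t²/4 = ½ - 1*(2*t)*t²/4 = ½ - 2*t*t²/4 = ½ - t³/2)
S(L, M) = 9 - (1 + M)² (S(L, M) = 9 - (M + (2 - 2 + 1))² = 9 - (M + 1)² = 9 - (1 + M)²)
-31*S(9, P(4))*33 = -31*(9 - (1 + (½ - ½*4³))²)*33 = -31*(9 - (1 + (½ - ½*64))²)*33 = -31*(9 - (1 + (½ - 32))²)*33 = -31*(9 - (1 - 63/2)²)*33 = -31*(9 - (-61/2)²)*33 = -31*(9 - 1*3721/4)*33 = -31*(9 - 3721/4)*33 = -31*(-3685/4)*33 = (114235/4)*33 = 3769755/4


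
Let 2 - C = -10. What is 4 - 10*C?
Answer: -116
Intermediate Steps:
C = 12 (C = 2 - 1*(-10) = 2 + 10 = 12)
4 - 10*C = 4 - 10*12 = 4 - 120 = -116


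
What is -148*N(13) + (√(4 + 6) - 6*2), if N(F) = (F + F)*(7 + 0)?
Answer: -26948 + √10 ≈ -26945.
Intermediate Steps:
N(F) = 14*F (N(F) = (2*F)*7 = 14*F)
-148*N(13) + (√(4 + 6) - 6*2) = -2072*13 + (√(4 + 6) - 6*2) = -148*182 + (√10 - 12) = -26936 + (-12 + √10) = -26948 + √10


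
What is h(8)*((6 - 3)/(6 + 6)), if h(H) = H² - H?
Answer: 14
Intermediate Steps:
h(8)*((6 - 3)/(6 + 6)) = (8*(-1 + 8))*((6 - 3)/(6 + 6)) = (8*7)*(3/12) = 56*(3*(1/12)) = 56*(¼) = 14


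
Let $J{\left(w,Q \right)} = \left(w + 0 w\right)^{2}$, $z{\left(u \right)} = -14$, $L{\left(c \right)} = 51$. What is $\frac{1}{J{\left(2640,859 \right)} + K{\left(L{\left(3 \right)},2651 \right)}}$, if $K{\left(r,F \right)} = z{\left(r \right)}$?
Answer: $\frac{1}{6969586} \approx 1.4348 \cdot 10^{-7}$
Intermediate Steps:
$J{\left(w,Q \right)} = w^{2}$ ($J{\left(w,Q \right)} = \left(w + 0\right)^{2} = w^{2}$)
$K{\left(r,F \right)} = -14$
$\frac{1}{J{\left(2640,859 \right)} + K{\left(L{\left(3 \right)},2651 \right)}} = \frac{1}{2640^{2} - 14} = \frac{1}{6969600 - 14} = \frac{1}{6969586}$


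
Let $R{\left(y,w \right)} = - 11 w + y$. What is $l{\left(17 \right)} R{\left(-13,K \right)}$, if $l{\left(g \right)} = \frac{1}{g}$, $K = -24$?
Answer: $\frac{251}{17} \approx 14.765$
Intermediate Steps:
$R{\left(y,w \right)} = y - 11 w$
$l{\left(17 \right)} R{\left(-13,K \right)} = \frac{-13 - -264}{17} = \frac{-13 + 264}{17} = \frac{1}{17} \cdot 251 = \frac{251}{17}$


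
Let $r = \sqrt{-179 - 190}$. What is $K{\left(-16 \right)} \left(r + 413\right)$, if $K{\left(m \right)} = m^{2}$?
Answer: $105728 + 768 i \sqrt{41} \approx 1.0573 \cdot 10^{5} + 4917.6 i$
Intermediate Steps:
$r = 3 i \sqrt{41}$ ($r = \sqrt{-369} = 3 i \sqrt{41} \approx 19.209 i$)
$K{\left(-16 \right)} \left(r + 413\right) = \left(-16\right)^{2} \left(3 i \sqrt{41} + 413\right) = 256 \left(413 + 3 i \sqrt{41}\right) = 105728 + 768 i \sqrt{41}$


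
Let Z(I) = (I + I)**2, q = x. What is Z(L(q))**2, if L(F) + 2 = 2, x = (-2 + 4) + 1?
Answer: 0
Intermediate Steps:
x = 3 (x = 2 + 1 = 3)
q = 3
L(F) = 0 (L(F) = -2 + 2 = 0)
Z(I) = 4*I**2 (Z(I) = (2*I)**2 = 4*I**2)
Z(L(q))**2 = (4*0**2)**2 = (4*0)**2 = 0**2 = 0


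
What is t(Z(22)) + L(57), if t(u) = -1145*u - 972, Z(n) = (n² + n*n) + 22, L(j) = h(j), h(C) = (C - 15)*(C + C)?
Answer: -1129734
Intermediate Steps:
h(C) = 2*C*(-15 + C) (h(C) = (-15 + C)*(2*C) = 2*C*(-15 + C))
L(j) = 2*j*(-15 + j)
Z(n) = 22 + 2*n² (Z(n) = (n² + n²) + 22 = 2*n² + 22 = 22 + 2*n²)
t(u) = -972 - 1145*u
t(Z(22)) + L(57) = (-972 - 1145*(22 + 2*22²)) + 2*57*(-15 + 57) = (-972 - 1145*(22 + 2*484)) + 2*57*42 = (-972 - 1145*(22 + 968)) + 4788 = (-972 - 1145*990) + 4788 = (-972 - 1133550) + 4788 = -1134522 + 4788 = -1129734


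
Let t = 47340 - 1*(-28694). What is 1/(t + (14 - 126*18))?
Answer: 1/73780 ≈ 1.3554e-5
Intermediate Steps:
t = 76034 (t = 47340 + 28694 = 76034)
1/(t + (14 - 126*18)) = 1/(76034 + (14 - 126*18)) = 1/(76034 + (14 - 2268)) = 1/(76034 - 2254) = 1/73780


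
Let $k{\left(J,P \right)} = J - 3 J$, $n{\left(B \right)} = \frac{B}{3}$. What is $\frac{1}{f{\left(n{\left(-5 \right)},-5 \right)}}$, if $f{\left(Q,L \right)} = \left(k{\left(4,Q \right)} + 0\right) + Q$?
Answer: $- \frac{3}{29} \approx -0.10345$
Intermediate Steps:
$n{\left(B \right)} = \frac{B}{3}$ ($n{\left(B \right)} = B \frac{1}{3} = \frac{B}{3}$)
$k{\left(J,P \right)} = - 2 J$
$f{\left(Q,L \right)} = -8 + Q$ ($f{\left(Q,L \right)} = \left(\left(-2\right) 4 + 0\right) + Q = \left(-8 + 0\right) + Q = -8 + Q$)
$\frac{1}{f{\left(n{\left(-5 \right)},-5 \right)}} = \frac{1}{-8 + \frac{1}{3} \left(-5\right)} = \frac{1}{-8 - \frac{5}{3}} = \frac{1}{- \frac{29}{3}} = - \frac{3}{29}$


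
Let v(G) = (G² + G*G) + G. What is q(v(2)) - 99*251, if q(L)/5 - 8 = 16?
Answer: -24729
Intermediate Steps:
v(G) = G + 2*G² (v(G) = (G² + G²) + G = 2*G² + G = G + 2*G²)
q(L) = 120 (q(L) = 40 + 5*16 = 40 + 80 = 120)
q(v(2)) - 99*251 = 120 - 99*251 = 120 - 24849 = -24729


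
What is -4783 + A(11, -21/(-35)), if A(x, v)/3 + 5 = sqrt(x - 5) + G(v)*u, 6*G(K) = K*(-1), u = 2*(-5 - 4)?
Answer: -23963/5 + 3*sqrt(6) ≈ -4785.3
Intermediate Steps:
u = -18 (u = 2*(-9) = -18)
G(K) = -K/6 (G(K) = (K*(-1))/6 = (-K)/6 = -K/6)
A(x, v) = -15 + 3*sqrt(-5 + x) + 9*v (A(x, v) = -15 + 3*(sqrt(x - 5) - v/6*(-18)) = -15 + 3*(sqrt(-5 + x) + 3*v) = -15 + (3*sqrt(-5 + x) + 9*v) = -15 + 3*sqrt(-5 + x) + 9*v)
-4783 + A(11, -21/(-35)) = -4783 + (-15 + 3*sqrt(-5 + 11) + 9*(-21/(-35))) = -4783 + (-15 + 3*sqrt(6) + 9*(-21*(-1/35))) = -4783 + (-15 + 3*sqrt(6) + 9*(3/5)) = -4783 + (-15 + 3*sqrt(6) + 27/5) = -4783 + (-48/5 + 3*sqrt(6)) = -23963/5 + 3*sqrt(6)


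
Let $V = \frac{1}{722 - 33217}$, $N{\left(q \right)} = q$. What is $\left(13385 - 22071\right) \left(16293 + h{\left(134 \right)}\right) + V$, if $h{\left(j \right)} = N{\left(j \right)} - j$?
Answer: $- \frac{4598724830011}{32495} \approx -1.4152 \cdot 10^{8}$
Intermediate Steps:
$V = - \frac{1}{32495}$ ($V = \frac{1}{-32495} = - \frac{1}{32495} \approx -3.0774 \cdot 10^{-5}$)
$h{\left(j \right)} = 0$ ($h{\left(j \right)} = j - j = 0$)
$\left(13385 - 22071\right) \left(16293 + h{\left(134 \right)}\right) + V = \left(13385 - 22071\right) \left(16293 + 0\right) - \frac{1}{32495} = \left(-8686\right) 16293 - \frac{1}{32495} = -141520998 - \frac{1}{32495} = - \frac{4598724830011}{32495}$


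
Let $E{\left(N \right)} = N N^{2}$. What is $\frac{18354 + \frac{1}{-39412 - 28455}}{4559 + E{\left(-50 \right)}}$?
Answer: $- \frac{1245630917}{8173969347} \approx -0.15239$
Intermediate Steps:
$E{\left(N \right)} = N^{3}$
$\frac{18354 + \frac{1}{-39412 - 28455}}{4559 + E{\left(-50 \right)}} = \frac{18354 + \frac{1}{-39412 - 28455}}{4559 + \left(-50\right)^{3}} = \frac{18354 + \frac{1}{-67867}}{4559 - 125000} = \frac{18354 - \frac{1}{67867}}{-120441} = \frac{1245630917}{67867} \left(- \frac{1}{120441}\right) = - \frac{1245630917}{8173969347}$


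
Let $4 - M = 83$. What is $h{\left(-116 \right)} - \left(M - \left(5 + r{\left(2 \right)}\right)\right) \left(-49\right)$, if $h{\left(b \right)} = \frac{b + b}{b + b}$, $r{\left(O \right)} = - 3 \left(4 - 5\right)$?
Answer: $-4262$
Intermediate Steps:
$M = -79$ ($M = 4 - 83 = -79$)
$r{\left(O \right)} = 3$ ($r{\left(O \right)} = \left(-3\right) \left(-1\right) = 3$)
$h{\left(b \right)} = 1$ ($h{\left(b \right)} = \frac{2 b}{2 b} = 2 b \frac{1}{2 b} = 1$)
$h{\left(-116 \right)} - \left(M - \left(5 + r{\left(2 \right)}\right)\right) \left(-49\right) = 1 - \left(-79 - 8\right) \left(-49\right) = 1 - \left(-87\right) \left(-49\right) = 1 - 4263 = -4262$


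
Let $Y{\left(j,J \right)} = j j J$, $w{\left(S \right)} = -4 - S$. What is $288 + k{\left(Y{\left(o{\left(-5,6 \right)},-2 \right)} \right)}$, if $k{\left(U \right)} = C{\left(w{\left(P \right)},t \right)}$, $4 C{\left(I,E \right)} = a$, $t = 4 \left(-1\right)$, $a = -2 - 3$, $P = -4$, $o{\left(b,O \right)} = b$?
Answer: $\frac{1147}{4} \approx 286.75$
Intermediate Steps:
$a = -5$
$Y{\left(j,J \right)} = J j^{2}$ ($Y{\left(j,J \right)} = j^{2} J = J j^{2}$)
$t = -4$
$C{\left(I,E \right)} = - \frac{5}{4}$ ($C{\left(I,E \right)} = \frac{1}{4} \left(-5\right) = - \frac{5}{4}$)
$k{\left(U \right)} = - \frac{5}{4}$
$288 + k{\left(Y{\left(o{\left(-5,6 \right)},-2 \right)} \right)} = 288 - \frac{5}{4} = \frac{1147}{4}$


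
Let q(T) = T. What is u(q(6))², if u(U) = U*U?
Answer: 1296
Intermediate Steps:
u(U) = U²
u(q(6))² = (6²)² = 36² = 1296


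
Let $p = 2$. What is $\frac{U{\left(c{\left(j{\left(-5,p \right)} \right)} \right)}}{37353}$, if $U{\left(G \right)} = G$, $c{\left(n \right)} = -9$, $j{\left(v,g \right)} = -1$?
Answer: $- \frac{3}{12451} \approx -0.00024094$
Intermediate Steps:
$\frac{U{\left(c{\left(j{\left(-5,p \right)} \right)} \right)}}{37353} = - \frac{9}{37353} = \left(-9\right) \frac{1}{37353} = - \frac{3}{12451}$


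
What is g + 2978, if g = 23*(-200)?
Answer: -1622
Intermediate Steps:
g = -4600
g + 2978 = -4600 + 2978 = -1622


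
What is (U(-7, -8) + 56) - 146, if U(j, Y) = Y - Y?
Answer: -90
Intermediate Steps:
U(j, Y) = 0
(U(-7, -8) + 56) - 146 = (0 + 56) - 146 = 56 - 146 = -90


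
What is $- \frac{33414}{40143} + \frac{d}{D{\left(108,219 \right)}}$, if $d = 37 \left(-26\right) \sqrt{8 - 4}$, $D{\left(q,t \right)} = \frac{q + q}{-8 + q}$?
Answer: $- \frac{322113776}{361287} \approx -891.57$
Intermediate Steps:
$D{\left(q,t \right)} = \frac{2 q}{-8 + q}$
$d = -1924$ ($d = - 962 \sqrt{4} = \left(-962\right) 2 = -1924$)
$- \frac{33414}{40143} + \frac{d}{D{\left(108,219 \right)}} = - \frac{33414}{40143} - \frac{1924}{2 \cdot 108 \frac{1}{-8 + 108}} = \left(-33414\right) \frac{1}{40143} - \frac{1924}{2 \cdot 108 \cdot \frac{1}{100}} = - \frac{11138}{13381} - \frac{1924}{2 \cdot 108 \cdot \frac{1}{100}} = - \frac{11138}{13381} - \frac{1924}{\frac{54}{25}} = - \frac{11138}{13381} - \frac{24050}{27} = - \frac{322113776}{361287}$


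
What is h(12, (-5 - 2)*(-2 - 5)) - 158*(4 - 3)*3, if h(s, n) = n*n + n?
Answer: 1976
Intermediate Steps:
h(s, n) = n + n² (h(s, n) = n² + n = n + n²)
h(12, (-5 - 2)*(-2 - 5)) - 158*(4 - 3)*3 = ((-5 - 2)*(-2 - 5))*(1 + (-5 - 2)*(-2 - 5)) - 158*(4 - 3)*3 = (-7*(-7))*(1 - 7*(-7)) - 158*3 = 49*(1 + 49) - 158*3 = 49*50 - 474 = 2450 - 474 = 1976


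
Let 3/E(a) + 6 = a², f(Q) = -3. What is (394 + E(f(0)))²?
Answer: 156025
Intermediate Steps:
E(a) = 3/(-6 + a²)
(394 + E(f(0)))² = (394 + 3/(-6 + (-3)²))² = (394 + 3/(-6 + 9))² = (394 + 3/3)² = (394 + 3*(⅓))² = (394 + 1)² = 395² = 156025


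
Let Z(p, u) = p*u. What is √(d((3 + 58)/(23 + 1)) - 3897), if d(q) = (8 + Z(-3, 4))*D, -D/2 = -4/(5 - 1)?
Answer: I*√3905 ≈ 62.49*I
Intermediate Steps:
D = 2 (D = -(-8)/(5 - 1) = -(-8)/4 = -2*(-1) = 2)
d(q) = -8 (d(q) = (8 - 3*4)*2 = (8 - 12)*2 = -4*2 = -8)
√(d((3 + 58)/(23 + 1)) - 3897) = √(-8 - 3897) = √(-3905) = I*√3905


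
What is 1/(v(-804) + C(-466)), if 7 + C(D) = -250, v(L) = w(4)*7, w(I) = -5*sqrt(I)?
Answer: -1/327 ≈ -0.0030581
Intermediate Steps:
v(L) = -70 (v(L) = -5*sqrt(4)*7 = -5*2*7 = -10*7 = -70)
C(D) = -257 (C(D) = -7 - 250 = -257)
1/(v(-804) + C(-466)) = 1/(-70 - 257) = 1/(-327) = -1/327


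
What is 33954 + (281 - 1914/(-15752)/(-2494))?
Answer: 2108054357/61576 ≈ 34235.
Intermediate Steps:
33954 + (281 - 1914/(-15752)/(-2494)) = 33954 + (281 - 1914*(-1/15752)*(-1)/2494) = 33954 + (281 - (-87)*(-1)/(716*2494)) = 33954 + (281 - 1*3/61576) = 33954 + (281 - 3/61576) = 33954 + 17302853/61576 = 2108054357/61576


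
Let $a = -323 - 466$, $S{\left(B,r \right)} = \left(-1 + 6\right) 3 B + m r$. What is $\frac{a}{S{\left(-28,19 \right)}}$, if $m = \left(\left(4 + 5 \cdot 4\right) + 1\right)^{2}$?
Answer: $- \frac{789}{11455} \approx -0.068878$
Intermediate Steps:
$m = 625$ ($m = \left(\left(4 + 20\right) + 1\right)^{2} = \left(24 + 1\right)^{2} = 25^{2} = 625$)
$S{\left(B,r \right)} = 15 B + 625 r$ ($S{\left(B,r \right)} = \left(-1 + 6\right) 3 B + 625 r = 5 \cdot 3 B + 625 r = 15 B + 625 r$)
$a = -789$ ($a = -323 - 466 = -789$)
$\frac{a}{S{\left(-28,19 \right)}} = - \frac{789}{15 \left(-28\right) + 625 \cdot 19} = - \frac{789}{-420 + 11875} = - \frac{789}{11455}$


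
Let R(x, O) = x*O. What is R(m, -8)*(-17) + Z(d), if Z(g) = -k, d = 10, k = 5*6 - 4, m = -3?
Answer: -434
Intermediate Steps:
R(x, O) = O*x
k = 26 (k = 30 - 4 = 26)
Z(g) = -26 (Z(g) = -1*26 = -26)
R(m, -8)*(-17) + Z(d) = -8*(-3)*(-17) - 26 = 24*(-17) - 26 = -408 - 26 = -434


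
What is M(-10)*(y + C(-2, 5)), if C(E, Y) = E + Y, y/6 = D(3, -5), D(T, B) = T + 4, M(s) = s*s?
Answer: 4500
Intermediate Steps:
M(s) = s²
D(T, B) = 4 + T
y = 42 (y = 6*(4 + 3) = 6*7 = 42)
M(-10)*(y + C(-2, 5)) = (-10)²*(42 + (-2 + 5)) = 100*(42 + 3) = 100*45 = 4500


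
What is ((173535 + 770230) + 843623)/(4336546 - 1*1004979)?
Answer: 1787388/3331567 ≈ 0.53650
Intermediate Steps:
((173535 + 770230) + 843623)/(4336546 - 1*1004979) = (943765 + 843623)/(4336546 - 1004979) = 1787388/3331567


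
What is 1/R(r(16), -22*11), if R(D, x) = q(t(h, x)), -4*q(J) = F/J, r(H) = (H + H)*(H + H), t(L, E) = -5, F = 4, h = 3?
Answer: 5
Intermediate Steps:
r(H) = 4*H² (r(H) = (2*H)*(2*H) = 4*H²)
q(J) = -1/J
R(D, x) = ⅕ (R(D, x) = -1/(-5) = -1*(-⅕) = ⅕)
1/R(r(16), -22*11) = 1/(⅕) = 5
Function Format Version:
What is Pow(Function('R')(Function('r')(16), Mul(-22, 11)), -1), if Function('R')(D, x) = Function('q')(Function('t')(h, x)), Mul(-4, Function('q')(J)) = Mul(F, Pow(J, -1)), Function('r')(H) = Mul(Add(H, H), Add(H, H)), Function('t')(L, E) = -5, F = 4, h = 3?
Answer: 5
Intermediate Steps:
Function('r')(H) = Mul(4, Pow(H, 2)) (Function('r')(H) = Mul(Mul(2, H), Mul(2, H)) = Mul(4, Pow(H, 2)))
Function('q')(J) = Mul(-1, Pow(J, -1)) (Function('q')(J) = Mul(Rational(-1, 4), Mul(4, Pow(J, -1))) = Mul(-1, Pow(J, -1)))
Function('R')(D, x) = Rational(1, 5) (Function('R')(D, x) = Mul(-1, Pow(-5, -1)) = Mul(-1, Rational(-1, 5)) = Rational(1, 5))
Pow(Function('R')(Function('r')(16), Mul(-22, 11)), -1) = Pow(Rational(1, 5), -1) = 5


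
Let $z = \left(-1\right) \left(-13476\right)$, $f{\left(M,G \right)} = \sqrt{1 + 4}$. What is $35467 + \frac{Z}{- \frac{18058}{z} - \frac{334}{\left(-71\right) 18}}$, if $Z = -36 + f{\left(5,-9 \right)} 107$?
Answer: $\frac{54957952349}{1548095} - \frac{153565758 \sqrt{5}}{1548095} \approx 35279.0$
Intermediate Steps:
$f{\left(M,G \right)} = \sqrt{5}$
$z = 13476$
$Z = -36 + 107 \sqrt{5}$ ($Z = -36 + \sqrt{5} \cdot 107 = -36 + 107 \sqrt{5} \approx 203.26$)
$35467 + \frac{Z}{- \frac{18058}{z} - \frac{334}{\left(-71\right) 18}} = 35467 + \frac{-36 + 107 \sqrt{5}}{- \frac{18058}{13476} - \frac{334}{\left(-71\right) 18}} = 35467 + \frac{-36 + 107 \sqrt{5}}{\left(-18058\right) \frac{1}{13476} - \frac{334}{-1278}} = 35467 + \frac{-36 + 107 \sqrt{5}}{- \frac{9029}{6738} - - \frac{167}{639}} = 35467 + \frac{-36 + 107 \sqrt{5}}{- \frac{9029}{6738} + \frac{167}{639}} = 35467 + \frac{-36 + 107 \sqrt{5}}{- \frac{1548095}{1435194}} = 35467 + \left(-36 + 107 \sqrt{5}\right) \left(- \frac{1435194}{1548095}\right) = 35467 + \left(\frac{51666984}{1548095} - \frac{153565758 \sqrt{5}}{1548095}\right) = \frac{54957952349}{1548095} - \frac{153565758 \sqrt{5}}{1548095}$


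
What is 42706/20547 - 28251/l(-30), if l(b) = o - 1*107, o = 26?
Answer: 7209043/20547 ≈ 350.86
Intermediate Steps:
l(b) = -81 (l(b) = 26 - 1*107 = 26 - 107 = -81)
42706/20547 - 28251/l(-30) = 42706/20547 - 28251/(-81) = 42706*(1/20547) - 28251*(-1/81) = 42706/20547 + 3139/9 = 7209043/20547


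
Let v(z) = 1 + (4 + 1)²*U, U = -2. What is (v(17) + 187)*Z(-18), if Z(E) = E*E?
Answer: 44712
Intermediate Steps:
Z(E) = E²
v(z) = -49 (v(z) = 1 + (4 + 1)²*(-2) = 1 + 5²*(-2) = 1 + 25*(-2) = 1 - 50 = -49)
(v(17) + 187)*Z(-18) = (-49 + 187)*(-18)² = 138*324 = 44712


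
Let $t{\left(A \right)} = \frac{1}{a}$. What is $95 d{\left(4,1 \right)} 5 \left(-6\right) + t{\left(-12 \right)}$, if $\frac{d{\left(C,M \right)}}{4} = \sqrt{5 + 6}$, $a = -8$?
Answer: $- \frac{1}{8} - 11400 \sqrt{11} \approx -37810.0$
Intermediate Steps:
$d{\left(C,M \right)} = 4 \sqrt{11}$ ($d{\left(C,M \right)} = 4 \sqrt{5 + 6} = 4 \sqrt{11}$)
$t{\left(A \right)} = - \frac{1}{8}$ ($t{\left(A \right)} = \frac{1}{-8} = - \frac{1}{8}$)
$95 d{\left(4,1 \right)} 5 \left(-6\right) + t{\left(-12 \right)} = 95 \cdot 4 \sqrt{11} \cdot 5 \left(-6\right) - \frac{1}{8} = 95 \cdot 20 \sqrt{11} \left(-6\right) - \frac{1}{8} = 95 \left(- 120 \sqrt{11}\right) - \frac{1}{8} = - 11400 \sqrt{11} - \frac{1}{8} = - \frac{1}{8} - 11400 \sqrt{11}$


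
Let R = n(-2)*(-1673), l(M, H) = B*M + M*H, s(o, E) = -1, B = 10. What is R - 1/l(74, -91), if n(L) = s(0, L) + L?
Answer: 30083887/5994 ≈ 5019.0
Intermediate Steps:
n(L) = -1 + L
l(M, H) = 10*M + H*M (l(M, H) = 10*M + M*H = 10*M + H*M)
R = 5019 (R = (-1 - 2)*(-1673) = -3*(-1673) = 5019)
R - 1/l(74, -91) = 5019 - 1/(74*(10 - 91)) = 5019 - 1/(74*(-81)) = 5019 - 1/(-5994) = 5019 - 1*(-1/5994) = 5019 + 1/5994 = 30083887/5994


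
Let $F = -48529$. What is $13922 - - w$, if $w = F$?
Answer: $-34607$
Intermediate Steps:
$w = -48529$
$13922 - - w = 13922 - \left(-1\right) \left(-48529\right) = 13922 - 48529 = -34607$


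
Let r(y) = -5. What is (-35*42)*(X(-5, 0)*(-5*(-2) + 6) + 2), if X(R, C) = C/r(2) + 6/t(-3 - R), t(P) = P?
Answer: -73500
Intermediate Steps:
X(R, C) = 6/(-3 - R) - C/5 (X(R, C) = C/(-5) + 6/(-3 - R) = C*(-⅕) + 6/(-3 - R) = -C/5 + 6/(-3 - R) = 6/(-3 - R) - C/5)
(-35*42)*(X(-5, 0)*(-5*(-2) + 6) + 2) = (-35*42)*((-6/(3 - 5) - ⅕*0)*(-5*(-2) + 6) + 2) = -1470*((-6/(-2) + 0)*(10 + 6) + 2) = -1470*((-6*(-½) + 0)*16 + 2) = -1470*((3 + 0)*16 + 2) = -1470*(3*16 + 2) = -1470*(48 + 2) = -1470*50 = -73500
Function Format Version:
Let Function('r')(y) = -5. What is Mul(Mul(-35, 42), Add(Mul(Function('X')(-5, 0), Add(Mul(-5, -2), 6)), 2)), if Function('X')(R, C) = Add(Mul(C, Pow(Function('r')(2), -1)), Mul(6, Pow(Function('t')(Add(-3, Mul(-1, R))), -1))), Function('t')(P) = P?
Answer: -73500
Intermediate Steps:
Function('X')(R, C) = Add(Mul(6, Pow(Add(-3, Mul(-1, R)), -1)), Mul(Rational(-1, 5), C)) (Function('X')(R, C) = Add(Mul(C, Pow(-5, -1)), Mul(6, Pow(Add(-3, Mul(-1, R)), -1))) = Add(Mul(C, Rational(-1, 5)), Mul(6, Pow(Add(-3, Mul(-1, R)), -1))) = Add(Mul(Rational(-1, 5), C), Mul(6, Pow(Add(-3, Mul(-1, R)), -1))) = Add(Mul(6, Pow(Add(-3, Mul(-1, R)), -1)), Mul(Rational(-1, 5), C)))
Mul(Mul(-35, 42), Add(Mul(Function('X')(-5, 0), Add(Mul(-5, -2), 6)), 2)) = Mul(Mul(-35, 42), Add(Mul(Add(Mul(-6, Pow(Add(3, -5), -1)), Mul(Rational(-1, 5), 0)), Add(Mul(-5, -2), 6)), 2)) = Mul(-1470, Add(Mul(Add(Mul(-6, Pow(-2, -1)), 0), Add(10, 6)), 2)) = Mul(-1470, Add(Mul(Add(Mul(-6, Rational(-1, 2)), 0), 16), 2)) = Mul(-1470, Add(Mul(Add(3, 0), 16), 2)) = Mul(-1470, Add(Mul(3, 16), 2)) = Mul(-1470, Add(48, 2)) = Mul(-1470, 50) = -73500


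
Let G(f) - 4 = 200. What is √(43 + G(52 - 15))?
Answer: √247 ≈ 15.716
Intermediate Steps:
G(f) = 204 (G(f) = 4 + 200 = 204)
√(43 + G(52 - 15)) = √(43 + 204) = √247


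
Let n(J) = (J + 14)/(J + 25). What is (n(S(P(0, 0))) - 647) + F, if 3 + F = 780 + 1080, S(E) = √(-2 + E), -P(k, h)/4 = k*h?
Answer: 69002/57 + I*√2/57 ≈ 1210.6 + 0.024811*I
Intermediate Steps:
P(k, h) = -4*h*k (P(k, h) = -4*k*h = -4*h*k)
n(J) = (14 + J)/(25 + J)
F = 1857 (F = -3 + (780 + 1080) = -3 + 1860 = 1857)
(n(S(P(0, 0))) - 647) + F = ((14 + √(-2 - 4*0*0))/(25 + √(-2 - 4*0*0)) - 647) + 1857 = ((14 + √(-2 + 0))/(25 + √(-2 + 0)) - 647) + 1857 = ((14 + √(-2))/(25 + √(-2)) - 647) + 1857 = ((14 + I*√2)/(25 + I*√2) - 647) + 1857 = (-647 + (14 + I*√2)/(25 + I*√2)) + 1857 = 1210 + (14 + I*√2)/(25 + I*√2)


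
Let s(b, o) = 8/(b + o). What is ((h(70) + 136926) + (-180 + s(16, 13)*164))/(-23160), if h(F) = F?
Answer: -165374/27985 ≈ -5.9094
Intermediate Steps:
((h(70) + 136926) + (-180 + s(16, 13)*164))/(-23160) = ((70 + 136926) + (-180 + (8/(16 + 13))*164))/(-23160) = (136996 + (-180 + (8/29)*164))*(-1/23160) = (136996 + (-180 + 1312/29))*(-1/23160) = (136996 - 3908/29)*(-1/23160) = (3968976/29)*(-1/23160) = -165374/27985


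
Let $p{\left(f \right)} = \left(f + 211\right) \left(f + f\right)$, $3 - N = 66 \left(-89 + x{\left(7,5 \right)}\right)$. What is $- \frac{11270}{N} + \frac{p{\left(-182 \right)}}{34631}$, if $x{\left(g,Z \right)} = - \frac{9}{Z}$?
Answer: $- \frac{2267915174}{1038202749} \approx -2.1845$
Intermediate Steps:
$N = \frac{29979}{5}$ ($N = 3 - 66 \left(-89 - \frac{9}{5}\right) = 3 - 66 \left(- \frac{454}{5}\right) = 3 - - \frac{29964}{5} = 3 + \frac{29964}{5} = \frac{29979}{5} \approx 5995.8$)
$p{\left(f \right)} = 2 f \left(211 + f\right)$ ($p{\left(f \right)} = \left(211 + f\right) 2 f = 2 f \left(211 + f\right)$)
$- \frac{11270}{N} + \frac{p{\left(-182 \right)}}{34631} = - \frac{11270}{\frac{29979}{5}} + \frac{2 \left(-182\right) \left(211 - 182\right)}{34631} = \left(-11270\right) \frac{5}{29979} + 2 \left(-182\right) 29 \cdot \frac{1}{34631} = - \frac{56350}{29979} - \frac{10556}{34631} = - \frac{2267915174}{1038202749}$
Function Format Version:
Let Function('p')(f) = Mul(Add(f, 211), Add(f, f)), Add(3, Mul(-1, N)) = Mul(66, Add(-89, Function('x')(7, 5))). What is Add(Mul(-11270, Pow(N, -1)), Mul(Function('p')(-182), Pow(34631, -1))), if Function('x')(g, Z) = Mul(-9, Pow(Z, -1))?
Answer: Rational(-2267915174, 1038202749) ≈ -2.1845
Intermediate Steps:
N = Rational(29979, 5) (N = Add(3, Mul(-1, Mul(66, Add(-89, Mul(-9, Pow(5, -1)))))) = Add(3, Mul(-1, Mul(66, Add(-89, Mul(-9, Rational(1, 5)))))) = Add(3, Mul(-1, Mul(66, Add(-89, Rational(-9, 5))))) = Add(3, Mul(-1, Mul(66, Rational(-454, 5)))) = Add(3, Mul(-1, Rational(-29964, 5))) = Add(3, Rational(29964, 5)) = Rational(29979, 5) ≈ 5995.8)
Function('p')(f) = Mul(2, f, Add(211, f)) (Function('p')(f) = Mul(Add(211, f), Mul(2, f)) = Mul(2, f, Add(211, f)))
Add(Mul(-11270, Pow(N, -1)), Mul(Function('p')(-182), Pow(34631, -1))) = Add(Mul(-11270, Pow(Rational(29979, 5), -1)), Mul(Mul(2, -182, Add(211, -182)), Pow(34631, -1))) = Add(Mul(-11270, Rational(5, 29979)), Mul(Mul(2, -182, 29), Rational(1, 34631))) = Add(Rational(-56350, 29979), Mul(-10556, Rational(1, 34631))) = Add(Rational(-56350, 29979), Rational(-10556, 34631)) = Rational(-2267915174, 1038202749)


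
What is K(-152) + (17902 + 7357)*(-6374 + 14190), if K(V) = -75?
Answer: 197424269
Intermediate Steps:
K(-152) + (17902 + 7357)*(-6374 + 14190) = -75 + (17902 + 7357)*(-6374 + 14190) = -75 + 25259*7816 = -75 + 197424344 = 197424269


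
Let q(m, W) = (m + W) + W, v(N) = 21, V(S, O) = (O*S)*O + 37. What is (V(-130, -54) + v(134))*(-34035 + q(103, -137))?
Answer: 12964826532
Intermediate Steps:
V(S, O) = 37 + S*O² (V(S, O) = S*O² + 37 = 37 + S*O²)
q(m, W) = m + 2*W (q(m, W) = (W + m) + W = m + 2*W)
(V(-130, -54) + v(134))*(-34035 + q(103, -137)) = ((37 - 130*(-54)²) + 21)*(-34035 + (103 + 2*(-137))) = ((37 - 130*2916) + 21)*(-34035 + (103 - 274)) = ((37 - 379080) + 21)*(-34035 - 171) = (-379043 + 21)*(-34206) = -379022*(-34206) = 12964826532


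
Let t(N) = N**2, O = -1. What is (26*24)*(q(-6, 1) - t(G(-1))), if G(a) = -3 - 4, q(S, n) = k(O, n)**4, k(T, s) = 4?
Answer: 129168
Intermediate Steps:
q(S, n) = 256 (q(S, n) = 4**4 = 256)
G(a) = -7
(26*24)*(q(-6, 1) - t(G(-1))) = (26*24)*(256 - 1*(-7)**2) = 624*(256 - 1*49) = 624*(256 - 49) = 624*207 = 129168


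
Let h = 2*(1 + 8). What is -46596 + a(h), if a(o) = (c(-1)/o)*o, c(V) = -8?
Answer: -46604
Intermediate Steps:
h = 18 (h = 2*9 = 18)
a(o) = -8 (a(o) = (-8/o)*o = -8)
-46596 + a(h) = -46596 - 8 = -46604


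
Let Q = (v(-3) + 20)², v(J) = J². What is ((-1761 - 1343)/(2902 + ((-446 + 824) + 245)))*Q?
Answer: -2610464/3525 ≈ -740.56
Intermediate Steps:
Q = 841 (Q = ((-3)² + 20)² = (9 + 20)² = 29² = 841)
((-1761 - 1343)/(2902 + ((-446 + 824) + 245)))*Q = ((-1761 - 1343)/(2902 + ((-446 + 824) + 245)))*841 = -3104/(2902 + (378 + 245))*841 = -3104/(2902 + 623)*841 = -3104/3525*841 = -2610464/3525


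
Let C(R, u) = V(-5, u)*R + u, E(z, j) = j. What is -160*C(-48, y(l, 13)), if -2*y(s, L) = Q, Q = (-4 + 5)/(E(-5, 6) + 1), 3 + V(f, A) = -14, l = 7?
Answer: -913840/7 ≈ -1.3055e+5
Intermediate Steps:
V(f, A) = -17 (V(f, A) = -3 - 14 = -17)
Q = ⅐ (Q = (-4 + 5)/(6 + 1) = 1/7 = 1*(⅐) = ⅐ ≈ 0.14286)
y(s, L) = -1/14 (y(s, L) = -½*⅐ = -1/14)
C(R, u) = u - 17*R (C(R, u) = -17*R + u = u - 17*R)
-160*C(-48, y(l, 13)) = -160*(-1/14 - 17*(-48)) = -160*(-1/14 + 816) = -160*11423/14 = -913840/7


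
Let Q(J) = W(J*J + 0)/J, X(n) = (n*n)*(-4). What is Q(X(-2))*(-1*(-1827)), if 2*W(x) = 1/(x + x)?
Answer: -1827/16384 ≈ -0.11151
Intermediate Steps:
X(n) = -4*n² (X(n) = n²*(-4) = -4*n²)
W(x) = 1/(4*x) (W(x) = 1/(2*(x + x)) = 1/(2*((2*x))) = (1/(2*x))/2 = 1/(4*x))
Q(J) = 1/(4*J³) (Q(J) = (1/(4*(J*J + 0)))/J = (1/(4*(J² + 0)))/J = (1/(4*(J²)))/J = (1/(4*J²))/J = 1/(4*J³))
Q(X(-2))*(-1*(-1827)) = (1/(4*(-4*(-2)²)³))*(-1*(-1827)) = (1/(4*(-4*4)³))*1827 = ((¼)/(-16)³)*1827 = ((¼)*(-1/4096))*1827 = -1/16384*1827 = -1827/16384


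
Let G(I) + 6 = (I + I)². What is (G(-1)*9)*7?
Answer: -126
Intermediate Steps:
G(I) = -6 + 4*I² (G(I) = -6 + (I + I)² = -6 + (2*I)² = -6 + 4*I²)
(G(-1)*9)*7 = ((-6 + 4*(-1)²)*9)*7 = ((-6 + 4*1)*9)*7 = ((-6 + 4)*9)*7 = -2*9*7 = -18*7 = -126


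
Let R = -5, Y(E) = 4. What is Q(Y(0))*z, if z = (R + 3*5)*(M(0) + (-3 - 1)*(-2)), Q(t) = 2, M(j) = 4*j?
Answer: 160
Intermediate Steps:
z = 80 (z = (-5 + 3*5)*(4*0 + (-3 - 1)*(-2)) = (-5 + 15)*(0 - 4*(-2)) = 10*(0 + 8) = 10*8 = 80)
Q(Y(0))*z = 2*80 = 160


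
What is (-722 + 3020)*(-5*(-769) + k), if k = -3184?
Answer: 1518978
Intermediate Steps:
(-722 + 3020)*(-5*(-769) + k) = (-722 + 3020)*(-5*(-769) - 3184) = 2298*(3845 - 3184) = 2298*661 = 1518978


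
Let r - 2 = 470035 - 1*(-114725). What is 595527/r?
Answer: 595527/584762 ≈ 1.0184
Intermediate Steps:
r = 584762 (r = 2 + (470035 - 1*(-114725)) = 2 + (470035 + 114725) = 2 + 584760 = 584762)
595527/r = 595527/584762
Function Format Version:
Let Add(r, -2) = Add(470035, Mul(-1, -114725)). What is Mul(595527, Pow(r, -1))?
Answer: Rational(595527, 584762) ≈ 1.0184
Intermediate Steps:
r = 584762 (r = Add(2, Add(470035, Mul(-1, -114725))) = Add(2, Add(470035, 114725)) = Add(2, 584760) = 584762)
Mul(595527, Pow(r, -1)) = Mul(595527, Pow(584762, -1)) = Mul(595527, Rational(1, 584762)) = Rational(595527, 584762)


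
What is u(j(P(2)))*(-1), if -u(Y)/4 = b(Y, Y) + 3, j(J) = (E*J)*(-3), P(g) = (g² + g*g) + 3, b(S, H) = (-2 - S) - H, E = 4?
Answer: 1060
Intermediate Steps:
b(S, H) = -2 - H - S
P(g) = 3 + 2*g² (P(g) = (g² + g²) + 3 = 2*g² + 3 = 3 + 2*g²)
j(J) = -12*J (j(J) = (4*J)*(-3) = -12*J)
u(Y) = -4 + 8*Y (u(Y) = -4*((-2 - Y - Y) + 3) = -4*((-2 - 2*Y) + 3) = -4*(1 - 2*Y) = -4 + 8*Y)
u(j(P(2)))*(-1) = (-4 + 8*(-12*(3 + 2*2²)))*(-1) = (-4 + 8*(-12*(3 + 2*4)))*(-1) = (-4 + 8*(-12*(3 + 8)))*(-1) = (-4 + 8*(-12*11))*(-1) = (-4 + 8*(-132))*(-1) = (-4 - 1056)*(-1) = -1060*(-1) = 1060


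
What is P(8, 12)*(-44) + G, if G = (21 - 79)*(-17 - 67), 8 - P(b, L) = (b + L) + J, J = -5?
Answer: 5180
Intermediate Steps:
P(b, L) = 13 - L - b (P(b, L) = 8 - ((b + L) - 5) = 8 - ((L + b) - 5) = 8 - (-5 + L + b) = 8 + (5 - L - b) = 13 - L - b)
G = 4872 (G = -58*(-84) = 4872)
P(8, 12)*(-44) + G = (13 - 1*12 - 1*8)*(-44) + 4872 = (13 - 12 - 8)*(-44) + 4872 = -7*(-44) + 4872 = 308 + 4872 = 5180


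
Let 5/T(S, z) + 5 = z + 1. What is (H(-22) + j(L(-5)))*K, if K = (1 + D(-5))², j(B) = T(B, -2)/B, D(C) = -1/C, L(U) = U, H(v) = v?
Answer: -786/25 ≈ -31.440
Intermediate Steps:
T(S, z) = 5/(-4 + z) (T(S, z) = 5/(-5 + (z + 1)) = 5/(-5 + (1 + z)) = 5/(-4 + z))
j(B) = -5/(6*B) (j(B) = (5/(-4 - 2))/B = (5/(-6))/B = (5*(-⅙))/B = -5/(6*B))
K = 36/25 (K = (1 - 1/(-5))² = (1 - 1*(-⅕))² = (1 + ⅕)² = (6/5)² = 36/25 ≈ 1.4400)
(H(-22) + j(L(-5)))*K = (-22 - ⅚/(-5))*(36/25) = (-22 - ⅚*(-⅕))*(36/25) = (-22 + ⅙)*(36/25) = -131/6*36/25 = -786/25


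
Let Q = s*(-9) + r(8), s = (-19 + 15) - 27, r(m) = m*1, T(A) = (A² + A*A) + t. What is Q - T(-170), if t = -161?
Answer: -57352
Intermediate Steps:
T(A) = -161 + 2*A² (T(A) = (A² + A*A) - 161 = (A² + A²) - 161 = 2*A² - 161 = -161 + 2*A²)
r(m) = m
s = -31 (s = -4 - 27 = -31)
Q = 287 (Q = -31*(-9) + 8 = 279 + 8 = 287)
Q - T(-170) = 287 - (-161 + 2*(-170)²) = 287 - (-161 + 2*28900) = 287 - (-161 + 57800) = 287 - 1*57639 = 287 - 57639 = -57352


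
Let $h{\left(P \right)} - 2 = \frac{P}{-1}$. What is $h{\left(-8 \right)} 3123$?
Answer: $31230$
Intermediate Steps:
$h{\left(P \right)} = 2 - P$ ($h{\left(P \right)} = 2 + \frac{P}{-1} = 2 + P \left(-1\right) = 2 - P$)
$h{\left(-8 \right)} 3123 = \left(2 - -8\right) 3123 = \left(2 + 8\right) 3123 = 10 \cdot 3123 = 31230$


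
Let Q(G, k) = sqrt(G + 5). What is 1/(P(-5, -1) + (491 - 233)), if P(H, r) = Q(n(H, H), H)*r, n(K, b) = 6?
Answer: 258/66553 + sqrt(11)/66553 ≈ 0.0039264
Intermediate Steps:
Q(G, k) = sqrt(5 + G)
P(H, r) = r*sqrt(11) (P(H, r) = sqrt(5 + 6)*r = sqrt(11)*r = r*sqrt(11))
1/(P(-5, -1) + (491 - 233)) = 1/(-sqrt(11) + (491 - 233)) = 1/(-sqrt(11) + 258) = 1/(258 - sqrt(11))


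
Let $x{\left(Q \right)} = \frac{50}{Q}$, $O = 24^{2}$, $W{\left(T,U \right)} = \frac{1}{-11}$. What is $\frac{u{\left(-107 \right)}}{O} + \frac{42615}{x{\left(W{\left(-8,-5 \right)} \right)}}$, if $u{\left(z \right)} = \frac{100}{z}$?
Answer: $- \frac{65662567}{847440} \approx -77.483$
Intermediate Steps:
$W{\left(T,U \right)} = - \frac{1}{11}$
$O = 576$
$\frac{u{\left(-107 \right)}}{O} + \frac{42615}{x{\left(W{\left(-8,-5 \right)} \right)}} = \frac{100 \frac{1}{-107}}{576} + \frac{42615}{50 \frac{1}{- \frac{1}{11}}} = 100 \left(- \frac{1}{107}\right) \frac{1}{576} + \frac{42615}{50 \left(-11\right)} = \left(- \frac{100}{107}\right) \frac{1}{576} + \frac{42615}{-550} = - \frac{25}{15408} + 42615 \left(- \frac{1}{550}\right) = - \frac{25}{15408} - \frac{8523}{110} = - \frac{65662567}{847440}$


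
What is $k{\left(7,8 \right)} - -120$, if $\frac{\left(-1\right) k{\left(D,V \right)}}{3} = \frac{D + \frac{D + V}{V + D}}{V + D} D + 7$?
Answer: $\frac{439}{5} \approx 87.8$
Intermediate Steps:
$k{\left(D,V \right)} = -21 - \frac{3 D \left(1 + D\right)}{D + V}$ ($k{\left(D,V \right)} = - 3 \left(\frac{D + \frac{D + V}{V + D}}{V + D} D + 7\right) = - 3 \left(\frac{D + \frac{D + V}{D + V}}{D + V} D + 7\right) = - 3 \left(\frac{D + 1}{D + V} D + 7\right) = - 3 \left(\frac{1 + D}{D + V} D + 7\right) = - 3 \left(\frac{D \left(1 + D\right)}{D + V} + 7\right) = - 3 \left(7 + \frac{D \left(1 + D\right)}{D + V}\right) = -21 - \frac{3 D \left(1 + D\right)}{D + V}$)
$k{\left(7,8 \right)} - -120 = \frac{3 \left(- 7^{2} - 56 - 56\right)}{7 + 8} - -120 = \frac{3 \left(\left(-1\right) 49 - 56 - 56\right)}{15} + 120 = 3 \cdot \frac{1}{15} \left(-49 - 56 - 56\right) + 120 = 3 \cdot \frac{1}{15} \left(-161\right) + 120 = - \frac{161}{5} + 120 = \frac{439}{5}$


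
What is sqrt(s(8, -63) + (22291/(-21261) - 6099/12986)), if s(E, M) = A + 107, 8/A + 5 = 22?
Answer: sqrt(2334141359141260194834)/4693620882 ≈ 10.293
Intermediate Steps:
A = 8/17 (A = 8/(-5 + 22) = 8/17 ≈ 0.47059)
s(E, M) = 1827/17 (s(E, M) = 8/17 + 107 = 1827/17)
sqrt(s(8, -63) + (22291/(-21261) - 6099/12986)) = sqrt(1827/17 + (22291/(-21261) - 6099/12986)) = sqrt(1827/17 + (22291*(-1/21261) - 6099*1/12986)) = sqrt(1827/17 + (-22291/21261 - 6099/12986)) = sqrt(1827/17 - 419141765/276095346) = sqrt(497300787137/4693620882) = sqrt(2334141359141260194834)/4693620882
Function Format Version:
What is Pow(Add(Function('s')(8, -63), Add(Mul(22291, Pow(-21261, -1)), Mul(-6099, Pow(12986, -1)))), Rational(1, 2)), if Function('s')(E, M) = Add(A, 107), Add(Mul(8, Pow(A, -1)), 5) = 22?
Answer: Mul(Rational(1, 4693620882), Pow(2334141359141260194834, Rational(1, 2))) ≈ 10.293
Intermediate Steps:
A = Rational(8, 17) (A = Mul(8, Pow(Add(-5, 22), -1)) = Mul(8, Pow(17, -1)) = Mul(8, Rational(1, 17)) = Rational(8, 17) ≈ 0.47059)
Function('s')(E, M) = Rational(1827, 17) (Function('s')(E, M) = Add(Rational(8, 17), 107) = Rational(1827, 17))
Pow(Add(Function('s')(8, -63), Add(Mul(22291, Pow(-21261, -1)), Mul(-6099, Pow(12986, -1)))), Rational(1, 2)) = Pow(Add(Rational(1827, 17), Add(Mul(22291, Pow(-21261, -1)), Mul(-6099, Pow(12986, -1)))), Rational(1, 2)) = Pow(Add(Rational(1827, 17), Add(Mul(22291, Rational(-1, 21261)), Mul(-6099, Rational(1, 12986)))), Rational(1, 2)) = Pow(Add(Rational(1827, 17), Add(Rational(-22291, 21261), Rational(-6099, 12986))), Rational(1, 2)) = Pow(Add(Rational(1827, 17), Rational(-419141765, 276095346)), Rational(1, 2)) = Pow(Rational(497300787137, 4693620882), Rational(1, 2)) = Mul(Rational(1, 4693620882), Pow(2334141359141260194834, Rational(1, 2)))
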